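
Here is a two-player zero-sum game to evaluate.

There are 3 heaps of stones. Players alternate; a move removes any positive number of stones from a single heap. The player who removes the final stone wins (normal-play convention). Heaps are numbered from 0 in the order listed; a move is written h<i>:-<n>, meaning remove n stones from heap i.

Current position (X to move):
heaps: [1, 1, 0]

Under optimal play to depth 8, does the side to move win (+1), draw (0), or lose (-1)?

value((1,1,0), X) = -1

p1 X@[(1,1,0)]: h0:-1[(0,1,0)]-1* h1:-1[(1,0,0)]-1
p2 O@[(0,1,0)]: h1:-1[(0,0,0)]+1*
p3 X@[(0,0,0)] terminal -1; root [(1,1,0)] d8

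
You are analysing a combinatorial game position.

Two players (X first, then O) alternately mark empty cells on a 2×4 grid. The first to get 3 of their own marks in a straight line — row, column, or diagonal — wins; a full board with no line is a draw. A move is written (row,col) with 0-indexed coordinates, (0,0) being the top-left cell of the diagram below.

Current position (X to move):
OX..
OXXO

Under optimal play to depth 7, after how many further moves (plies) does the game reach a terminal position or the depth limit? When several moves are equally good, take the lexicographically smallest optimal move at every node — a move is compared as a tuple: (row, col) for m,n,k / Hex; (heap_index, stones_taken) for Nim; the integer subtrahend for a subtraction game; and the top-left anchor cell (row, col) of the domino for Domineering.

PV length from [OX../OXXO]: 2 plies

ply 1, X at OX../OXXO | (0,2)=+0→OXX./OXXO*; (0,3)=+0→OX.X/OXXO
ply 2, O at OXX./OXXO | (0,3)=+0→OXXO/OXXO*
ply 3: OXXO/OXXO is terminal +0 (X); from OX../OXXO depth 7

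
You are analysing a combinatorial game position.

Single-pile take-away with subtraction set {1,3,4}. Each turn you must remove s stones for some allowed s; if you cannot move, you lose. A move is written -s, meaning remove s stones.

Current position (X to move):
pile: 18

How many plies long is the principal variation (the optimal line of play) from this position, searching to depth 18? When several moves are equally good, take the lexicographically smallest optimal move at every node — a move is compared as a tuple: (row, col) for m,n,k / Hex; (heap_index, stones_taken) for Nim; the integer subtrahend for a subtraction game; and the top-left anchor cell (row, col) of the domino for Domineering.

PV length from [18]: 9 plies

ply 1, X at 18 | -1=-1→17; -3=-1→15; -4=+1→14*
ply 2, O at 14 | -1=-1→13*; -3=-1→11; -4=-1→10
ply 3, X at 13 | -1=-1→12; -3=-1→10; -4=+1→9*
ply 4, O at 9 | -1=-1→8*; -3=-1→6; -4=-1→5
ply 5, X at 8 | -1=+1→7*; -3=-1→5; -4=-1→4
ply 6, O at 7 | -1=-1→6*; -3=-1→4; -4=-1→3
ply 7, X at 6 | -1=-1→5; -3=-1→3; -4=+1→2*
ply 8, O at 2 | -1=-1→1*
ply 9, X at 1 | -1=+1→0*
ply 10: 0 is terminal -1 (O); from 18 depth 18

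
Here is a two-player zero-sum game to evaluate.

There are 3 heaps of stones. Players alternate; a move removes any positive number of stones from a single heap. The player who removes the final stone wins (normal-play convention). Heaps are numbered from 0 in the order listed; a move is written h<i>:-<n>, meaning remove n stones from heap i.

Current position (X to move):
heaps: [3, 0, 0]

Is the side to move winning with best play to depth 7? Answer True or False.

X winning at [(3,0,0)]: True

p1 X@[(3,0,0)]: h0:-1[(2,0,0)]-1 h0:-2[(1,0,0)]-1 h0:-3[(0,0,0)]+1*
p2 O@[(0,0,0)] terminal -1; root [(3,0,0)] d7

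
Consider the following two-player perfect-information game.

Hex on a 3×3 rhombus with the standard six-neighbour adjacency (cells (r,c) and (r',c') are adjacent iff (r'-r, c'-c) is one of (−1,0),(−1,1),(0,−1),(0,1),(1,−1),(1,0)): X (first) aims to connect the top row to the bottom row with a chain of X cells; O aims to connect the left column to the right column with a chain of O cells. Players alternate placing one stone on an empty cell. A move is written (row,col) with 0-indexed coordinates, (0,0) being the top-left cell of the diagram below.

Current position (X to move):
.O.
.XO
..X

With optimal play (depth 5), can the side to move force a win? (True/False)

X winning at [.O./.XO/..X]: True

p1 X@[.O./.XO/..X]: (0,0)[XO./.XO/..X]+1* (0,2)[.OX/.XO/..X]+1 (1,0)[.O./XXO/..X]+1 (2,0)[.O./.XO/X.X]-1 (2,1)[.O./.XO/.XX]-1
p2 O@[XO./.XO/..X]: (0,2)[XOO/.XO/..X]-1* (1,0)[XO./OXO/..X]-1 (2,0)[XO./.XO/O.X]-1 (2,1)[XO./.XO/.OX]-1
p3 X@[XOO/.XO/..X]: (1,0)[XOO/XXO/..X]+1* (2,0)[XOO/.XO/X.X]-1 (2,1)[XOO/.XO/.XX]-1
p4 O@[XOO/XXO/..X]: (2,0)[XOO/XXO/O.X]-1* (2,1)[XOO/XXO/.OX]-1
p5 X@[XOO/XXO/O.X]: (2,1)[XOO/XXO/OXX]+1*
p6 O@[XOO/XXO/OXX] terminal -1; root [.O./.XO/..X] d5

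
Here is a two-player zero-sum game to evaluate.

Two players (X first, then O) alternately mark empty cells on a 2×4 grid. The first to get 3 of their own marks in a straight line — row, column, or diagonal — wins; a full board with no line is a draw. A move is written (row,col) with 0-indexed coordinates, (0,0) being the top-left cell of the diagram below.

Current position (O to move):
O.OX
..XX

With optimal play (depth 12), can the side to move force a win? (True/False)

ply 1, O at O.OX/..XX | (0,1)=+1→OOOX/..XX*; (1,0)=-1→O.OX/O.XX; (1,1)=+0→O.OX/.OXX
ply 2: OOOX/..XX is terminal -1 (X); from O.OX/..XX depth 12

O winning at [O.OX/..XX]: True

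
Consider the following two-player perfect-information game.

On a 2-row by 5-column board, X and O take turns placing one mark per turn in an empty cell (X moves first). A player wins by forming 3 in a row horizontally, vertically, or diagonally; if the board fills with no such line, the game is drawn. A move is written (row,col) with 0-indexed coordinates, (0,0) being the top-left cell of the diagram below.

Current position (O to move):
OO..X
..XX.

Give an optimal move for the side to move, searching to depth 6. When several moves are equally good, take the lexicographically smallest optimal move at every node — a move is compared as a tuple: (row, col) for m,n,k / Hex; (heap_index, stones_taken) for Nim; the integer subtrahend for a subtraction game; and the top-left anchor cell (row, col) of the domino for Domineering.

O's best at [OO..X/..XX.]: (0,2)

[OO..X/..XX.] O move#1: (0,2):+1/OOO.X/..XX.*, (0,3):-1/OO.OX/..XX., (1,0):-1/OO..X/O.XX., (1,1):-1/OO..X/.OXX., (1,4):-1/OO..X/..XXO
[OOO.X/..XX.] end (terminal -1, X#2); searched OO..X/..XX. to 6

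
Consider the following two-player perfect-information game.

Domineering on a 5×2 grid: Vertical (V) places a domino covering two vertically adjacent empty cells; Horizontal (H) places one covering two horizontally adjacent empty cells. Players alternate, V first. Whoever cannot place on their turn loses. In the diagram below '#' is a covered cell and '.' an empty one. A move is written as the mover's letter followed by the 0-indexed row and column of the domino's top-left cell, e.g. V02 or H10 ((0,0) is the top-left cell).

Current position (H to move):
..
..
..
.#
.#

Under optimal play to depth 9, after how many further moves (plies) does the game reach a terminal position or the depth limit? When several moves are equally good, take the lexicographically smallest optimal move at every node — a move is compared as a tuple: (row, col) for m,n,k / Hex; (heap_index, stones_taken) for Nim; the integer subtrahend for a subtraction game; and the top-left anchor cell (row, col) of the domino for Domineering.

[../../../.#/.#] H move#1: H00:-1/##/../../.#/.#, H10:+1/../##/../.#/.#*, H20:-1/../../##/.#/.#
[../##/../.#/.#] V move#2: V20:-1/../##/#./##/.#*, V30:-1/../##/../##/##
[../##/#./##/.#] H move#3: H00:+1/##/##/#./##/.#*
[##/##/#./##/.#] end (terminal -1, V#4); searched ../../../.#/.# to 9

PV length from [../../../.#/.#]: 3 plies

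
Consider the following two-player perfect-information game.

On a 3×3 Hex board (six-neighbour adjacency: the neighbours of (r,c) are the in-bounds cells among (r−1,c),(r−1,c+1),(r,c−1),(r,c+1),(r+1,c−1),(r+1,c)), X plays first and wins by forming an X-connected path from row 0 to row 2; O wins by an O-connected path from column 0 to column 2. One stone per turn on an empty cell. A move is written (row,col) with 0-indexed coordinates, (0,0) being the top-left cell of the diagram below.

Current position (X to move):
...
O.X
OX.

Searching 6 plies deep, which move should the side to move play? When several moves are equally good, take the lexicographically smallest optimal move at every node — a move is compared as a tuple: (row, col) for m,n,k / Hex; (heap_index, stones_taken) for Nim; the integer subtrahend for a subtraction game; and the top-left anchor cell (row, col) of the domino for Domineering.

X's best at [.../O.X/OX.]: (0,1)

[.../O.X/OX.] X move#1: (0,0):-1/X../O.X/OX., (0,1):+1/.X./O.X/OX.*, (0,2):+1/..X/O.X/OX., (1,1):+1/.../OXX/OX., (2,2):-1/.../O.X/OXX
[.X./O.X/OX.] O move#2: (0,0):-1/OX./O.X/OX.*, (0,2):-1/.XO/O.X/OX., (1,1):-1/.X./OOX/OX., (2,2):-1/.X./O.X/OXO
[OX./O.X/OX.] X move#3: (0,2):+1/OXX/O.X/OX.*, (1,1):+1/OX./OXX/OX., (2,2):+1/OX./O.X/OXX
[OXX/O.X/OX.] end (terminal -1, O#4); searched .../O.X/OX. to 6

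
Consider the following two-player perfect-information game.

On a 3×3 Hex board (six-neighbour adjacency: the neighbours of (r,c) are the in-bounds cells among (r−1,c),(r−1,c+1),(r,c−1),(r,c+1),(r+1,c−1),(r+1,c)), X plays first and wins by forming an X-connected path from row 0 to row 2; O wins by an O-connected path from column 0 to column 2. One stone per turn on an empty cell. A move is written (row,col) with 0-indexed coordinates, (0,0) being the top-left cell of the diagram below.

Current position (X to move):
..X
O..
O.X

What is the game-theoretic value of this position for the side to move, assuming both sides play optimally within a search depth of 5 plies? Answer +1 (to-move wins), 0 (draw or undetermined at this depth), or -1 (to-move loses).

[..X/O../O.X] X move#1: (0,0):-1/X.X/O../O.X, (0,1):-1/.XX/O../O.X, (1,1):+1/..X/OX./O.X*, (1,2):+1/..X/O.X/O.X, (2,1):+1/..X/O../OXX
[..X/OX./O.X] O move#2: (0,0):-1/O.X/OX./O.X*, (0,1):-1/.OX/OX./O.X, (1,2):-1/..X/OXO/O.X, (2,1):-1/..X/OX./OOX
[O.X/OX./O.X] X move#3: (0,1):+1/OXX/OX./O.X*, (1,2):+1/O.X/OXX/O.X, (2,1):+1/O.X/OX./OXX
[OXX/OX./O.X] O move#4: (1,2):-1/OXX/OXO/O.X*, (2,1):-1/OXX/OX./OOX
[OXX/OXO/O.X] X move#5: (2,1):+1/OXX/OXO/OXX*
[OXX/OXO/OXX] end (terminal -1, O#6); searched ..X/O../O.X to 5

value(..X/O../O.X, X) = +1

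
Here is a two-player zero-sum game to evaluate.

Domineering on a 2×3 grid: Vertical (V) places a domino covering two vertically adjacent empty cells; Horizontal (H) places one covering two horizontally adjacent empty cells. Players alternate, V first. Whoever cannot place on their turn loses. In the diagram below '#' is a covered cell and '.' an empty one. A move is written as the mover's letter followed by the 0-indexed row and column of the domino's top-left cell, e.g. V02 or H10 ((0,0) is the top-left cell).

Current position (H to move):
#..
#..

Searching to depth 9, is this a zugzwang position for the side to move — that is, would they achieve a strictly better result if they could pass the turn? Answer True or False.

p1 H@[#../#..]: H01[###/#..]+1* H11[#../###]+1
p2 V@[###/#..] terminal -1; root [#../#..] d9
suppose H passes — search the same position with V to move:
pass> p1 V@[#../#..]: V01[##./##.]+1* V02[#.#/#.#]+1
pass> p2 H@[##./##.] terminal -1; root [#../#..] d9
for H: play +1, pass -1

zugzwang(#../#.., H) = False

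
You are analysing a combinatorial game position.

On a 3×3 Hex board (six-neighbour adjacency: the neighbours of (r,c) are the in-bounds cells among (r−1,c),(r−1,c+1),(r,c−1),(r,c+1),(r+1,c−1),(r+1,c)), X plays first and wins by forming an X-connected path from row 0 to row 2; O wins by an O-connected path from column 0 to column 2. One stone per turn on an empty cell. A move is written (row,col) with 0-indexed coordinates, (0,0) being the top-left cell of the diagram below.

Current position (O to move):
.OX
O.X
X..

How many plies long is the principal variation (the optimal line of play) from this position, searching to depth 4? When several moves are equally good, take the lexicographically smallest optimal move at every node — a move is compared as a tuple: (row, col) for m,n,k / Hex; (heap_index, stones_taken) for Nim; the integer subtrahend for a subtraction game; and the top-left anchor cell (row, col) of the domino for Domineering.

PV length from [.OX/O.X/X..]: 2 plies

p1 O@[.OX/O.X/X..]: (0,0)[OOX/O.X/X..]-1* (1,1)[.OX/OOX/X..]-1 (2,1)[.OX/O.X/XO.]-1 (2,2)[.OX/O.X/X.O]-1
p2 X@[OOX/O.X/X..]: (1,1)[OOX/OXX/X..]+1* (2,1)[OOX/O.X/XX.]+1 (2,2)[OOX/O.X/X.X]+1
p3 O@[OOX/OXX/X..] terminal -1; root [.OX/O.X/X..] d4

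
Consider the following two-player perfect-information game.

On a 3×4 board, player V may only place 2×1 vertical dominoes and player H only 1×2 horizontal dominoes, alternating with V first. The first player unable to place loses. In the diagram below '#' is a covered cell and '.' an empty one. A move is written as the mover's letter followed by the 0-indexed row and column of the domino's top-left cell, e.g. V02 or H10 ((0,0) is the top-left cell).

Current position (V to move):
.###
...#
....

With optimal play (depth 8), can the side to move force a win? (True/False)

V winning at [.###/...#/....]: True

p1 V@[.###/...#/....]: V00[####/#..#/....]-1 V10[.###/#..#/#...]-1 V11[.###/.#.#/.#..]+1* V12[.###/..##/..#.]-1
p2 H@[.###/.#.#/.#..]: H22[.###/.#.#/.###]-1*
p3 V@[.###/.#.#/.###]: V00[####/##.#/.###]+1* V10[.###/##.#/####]+1
p4 H@[####/##.#/.###] terminal -1; root [.###/...#/....] d8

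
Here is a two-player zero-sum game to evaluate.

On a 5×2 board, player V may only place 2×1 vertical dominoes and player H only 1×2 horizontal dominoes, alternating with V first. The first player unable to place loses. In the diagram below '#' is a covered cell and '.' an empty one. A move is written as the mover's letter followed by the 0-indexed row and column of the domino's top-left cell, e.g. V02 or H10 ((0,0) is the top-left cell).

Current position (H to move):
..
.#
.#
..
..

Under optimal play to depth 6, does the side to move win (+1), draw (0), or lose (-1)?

value(../.#/.#/../.., H) = +1

ply 1, H at ../.#/.#/../.. | H00=-1→##/.#/.#/../..; H30=+1→../.#/.#/##/..*; H40=+1→../.#/.#/../##
ply 2, V at ../.#/.#/##/.. | V00=-1→#./##/.#/##/..*; V10=-1→../##/##/##/..
ply 3, H at #./##/.#/##/.. | H40=+1→#./##/.#/##/##*
ply 4: #./##/.#/##/## is terminal -1 (V); from ../.#/.#/../.. depth 6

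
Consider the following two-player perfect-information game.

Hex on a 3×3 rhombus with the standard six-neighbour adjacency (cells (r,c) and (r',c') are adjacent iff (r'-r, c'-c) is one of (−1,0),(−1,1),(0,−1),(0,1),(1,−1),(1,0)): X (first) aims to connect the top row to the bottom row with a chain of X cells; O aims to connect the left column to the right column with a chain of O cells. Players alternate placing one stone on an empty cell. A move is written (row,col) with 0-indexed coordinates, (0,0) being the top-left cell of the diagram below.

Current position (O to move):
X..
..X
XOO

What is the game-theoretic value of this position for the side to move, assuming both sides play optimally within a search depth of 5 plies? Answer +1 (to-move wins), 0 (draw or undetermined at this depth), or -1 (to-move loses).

ply 1, O at X../..X/XOO | (0,1)=-1→XO./..X/XOO*; (0,2)=-1→X.O/..X/XOO; (1,0)=-1→X../O.X/XOO; (1,1)=-1→X../.OX/XOO
ply 2, X at XO./..X/XOO | (0,2)=+1→XOX/..X/XOO*; (1,0)=+1→XO./X.X/XOO; (1,1)=+1→XO./.XX/XOO
ply 3, O at XOX/..X/XOO | (1,0)=-1→XOX/O.X/XOO*; (1,1)=-1→XOX/.OX/XOO
ply 4, X at XOX/O.X/XOO | (1,1)=+1→XOX/OXX/XOO*
ply 5: XOX/OXX/XOO is terminal -1 (O); from X../..X/XOO depth 5

value(X../..X/XOO, O) = -1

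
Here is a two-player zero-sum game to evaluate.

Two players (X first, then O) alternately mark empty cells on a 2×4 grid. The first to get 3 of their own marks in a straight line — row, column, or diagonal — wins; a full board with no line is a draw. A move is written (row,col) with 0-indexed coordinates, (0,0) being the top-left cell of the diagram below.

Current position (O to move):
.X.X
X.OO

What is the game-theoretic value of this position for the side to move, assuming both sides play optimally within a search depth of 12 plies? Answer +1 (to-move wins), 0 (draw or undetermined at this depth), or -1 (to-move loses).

ply 1, O at .X.X/X.OO | (0,0)=-1→OX.X/X.OO; (0,2)=+0→.XOX/X.OO; (1,1)=+1→.X.X/XOOO*
ply 2: .X.X/XOOO is terminal -1 (X); from .X.X/X.OO depth 12

value(.X.X/X.OO, O) = +1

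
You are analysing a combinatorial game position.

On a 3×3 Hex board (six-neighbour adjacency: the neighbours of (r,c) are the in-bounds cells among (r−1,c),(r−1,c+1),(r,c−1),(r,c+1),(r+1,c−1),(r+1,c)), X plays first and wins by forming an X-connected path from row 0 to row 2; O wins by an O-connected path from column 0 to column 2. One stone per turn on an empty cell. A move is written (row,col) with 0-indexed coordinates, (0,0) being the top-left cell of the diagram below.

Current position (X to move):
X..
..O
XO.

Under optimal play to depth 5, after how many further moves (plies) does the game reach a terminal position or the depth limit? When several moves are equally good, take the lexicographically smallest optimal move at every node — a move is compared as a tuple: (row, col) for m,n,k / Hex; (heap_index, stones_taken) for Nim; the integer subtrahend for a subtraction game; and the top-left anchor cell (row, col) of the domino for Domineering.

PV length from [X../..O/XO.]: 3 plies

[X../..O/XO.] X move#1: (0,1):+1/XX./..O/XO.*, (0,2):+1/X.X/..O/XO., (1,0):+1/X../X.O/XO., (1,1):+1/X../.XO/XO., (2,2):+1/X../..O/XOX
[XX./..O/XO.] O move#2: (0,2):-1/XXO/..O/XO.*, (1,0):-1/XX./O.O/XO., (1,1):-1/XX./.OO/XO., (2,2):-1/XX./..O/XOO
[XXO/..O/XO.] X move#3: (1,0):+1/XXO/X.O/XO.*, (1,1):+1/XXO/.XO/XO., (2,2):+1/XXO/..O/XOX
[XXO/X.O/XO.] end (terminal -1, O#4); searched X../..O/XO. to 5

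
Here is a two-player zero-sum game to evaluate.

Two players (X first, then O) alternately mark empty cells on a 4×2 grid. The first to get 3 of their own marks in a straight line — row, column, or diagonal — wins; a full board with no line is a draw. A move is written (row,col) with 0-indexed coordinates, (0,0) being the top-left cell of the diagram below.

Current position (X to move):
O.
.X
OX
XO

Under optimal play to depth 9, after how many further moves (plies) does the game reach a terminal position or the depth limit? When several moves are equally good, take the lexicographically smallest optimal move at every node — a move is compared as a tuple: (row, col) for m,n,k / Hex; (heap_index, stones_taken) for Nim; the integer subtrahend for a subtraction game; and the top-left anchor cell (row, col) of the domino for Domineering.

p1 X@[O./.X/OX/XO]: (0,1)[OX/.X/OX/XO]+1* (1,0)[O./XX/OX/XO]+0
p2 O@[OX/.X/OX/XO] terminal -1; root [O./.X/OX/XO] d9

PV length from [O./.X/OX/XO]: 1 ply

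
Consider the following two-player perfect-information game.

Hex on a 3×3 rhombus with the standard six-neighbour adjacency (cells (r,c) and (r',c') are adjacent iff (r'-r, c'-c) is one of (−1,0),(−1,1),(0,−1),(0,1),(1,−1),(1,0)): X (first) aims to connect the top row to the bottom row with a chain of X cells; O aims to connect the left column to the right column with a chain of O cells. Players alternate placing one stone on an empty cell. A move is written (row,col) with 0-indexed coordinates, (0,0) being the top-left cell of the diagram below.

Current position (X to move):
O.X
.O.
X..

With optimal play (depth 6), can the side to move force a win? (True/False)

p1 X@[O.X/.O./X..]: (0,1)[OXX/.O./X..]+1* (1,0)[O.X/XO./X..]+1 (1,2)[O.X/.OX/X..]+1 (2,1)[O.X/.O./XX.]-1 (2,2)[O.X/.O./X.X]-1
p2 O@[OXX/.O./X..]: (1,0)[OXX/OO./X..]-1* (1,2)[OXX/.OO/X..]-1 (2,1)[OXX/.O./XO.]-1 (2,2)[OXX/.O./X.O]-1
p3 X@[OXX/OO./X..]: (1,2)[OXX/OOX/X..]+1* (2,1)[OXX/OO./XX.]-1 (2,2)[OXX/OO./X.X]-1
p4 O@[OXX/OOX/X..]: (2,1)[OXX/OOX/XO.]-1* (2,2)[OXX/OOX/X.O]-1
p5 X@[OXX/OOX/XO.]: (2,2)[OXX/OOX/XOX]+1*
p6 O@[OXX/OOX/XOX] terminal -1; root [O.X/.O./X..] d6

X winning at [O.X/.O./X..]: True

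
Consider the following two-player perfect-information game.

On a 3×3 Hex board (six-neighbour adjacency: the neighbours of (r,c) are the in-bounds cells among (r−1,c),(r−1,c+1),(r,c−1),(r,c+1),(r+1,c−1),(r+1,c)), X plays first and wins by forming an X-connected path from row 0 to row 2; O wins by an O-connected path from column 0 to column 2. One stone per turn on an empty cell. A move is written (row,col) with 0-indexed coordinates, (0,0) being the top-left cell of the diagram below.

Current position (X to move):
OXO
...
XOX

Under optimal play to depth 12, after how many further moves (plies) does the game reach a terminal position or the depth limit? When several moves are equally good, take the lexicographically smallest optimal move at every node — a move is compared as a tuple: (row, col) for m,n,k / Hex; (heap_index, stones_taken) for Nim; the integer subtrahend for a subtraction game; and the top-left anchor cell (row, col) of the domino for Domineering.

ply 1, X at OXO/.../XOX | (1,0)=+1→OXO/X../XOX*; (1,1)=+1→OXO/.X./XOX; (1,2)=+1→OXO/..X/XOX
ply 2: OXO/X../XOX is terminal -1 (O); from OXO/.../XOX depth 12

PV length from [OXO/.../XOX]: 1 ply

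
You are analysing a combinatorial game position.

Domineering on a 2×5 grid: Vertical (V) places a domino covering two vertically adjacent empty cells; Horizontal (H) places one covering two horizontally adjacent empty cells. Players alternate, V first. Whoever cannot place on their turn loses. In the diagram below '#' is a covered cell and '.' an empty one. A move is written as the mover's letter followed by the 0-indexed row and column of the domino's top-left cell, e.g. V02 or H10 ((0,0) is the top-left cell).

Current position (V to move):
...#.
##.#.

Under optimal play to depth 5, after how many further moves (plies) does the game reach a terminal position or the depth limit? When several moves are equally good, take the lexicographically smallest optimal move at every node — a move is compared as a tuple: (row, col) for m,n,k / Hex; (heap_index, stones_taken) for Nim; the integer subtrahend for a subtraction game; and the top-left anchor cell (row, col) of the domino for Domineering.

PV length from [...#./##.#.]: 3 plies

p1 V@[...#./##.#.]: V02[..##./####.]+1* V04[...##/##.##]-1
p2 H@[..##./####.]: H00[####./####.]-1*
p3 V@[####./####.]: V04[#####/#####]+1*
p4 H@[#####/#####] terminal -1; root [...#./##.#.] d5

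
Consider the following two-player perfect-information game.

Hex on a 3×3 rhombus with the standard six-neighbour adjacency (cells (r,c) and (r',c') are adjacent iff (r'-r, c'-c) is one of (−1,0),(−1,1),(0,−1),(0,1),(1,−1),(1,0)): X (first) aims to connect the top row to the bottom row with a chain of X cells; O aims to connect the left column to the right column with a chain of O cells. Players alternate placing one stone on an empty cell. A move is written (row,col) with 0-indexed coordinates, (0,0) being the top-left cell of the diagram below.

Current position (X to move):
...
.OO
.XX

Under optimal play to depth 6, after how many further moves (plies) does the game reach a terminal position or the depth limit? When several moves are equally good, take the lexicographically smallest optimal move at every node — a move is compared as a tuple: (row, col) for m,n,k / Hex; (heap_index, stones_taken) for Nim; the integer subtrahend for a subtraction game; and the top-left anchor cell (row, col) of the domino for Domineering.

p1 X@[.../.OO/.XX]: (0,0)[X../.OO/.XX]-1* (0,1)[.X./.OO/.XX]-1 (0,2)[..X/.OO/.XX]-1 (1,0)[.../XOO/.XX]-1 (2,0)[.../.OO/XXX]-1
p2 O@[X../.OO/.XX]: (0,1)[XO./.OO/.XX]+1* (0,2)[X.O/.OO/.XX]+1 (1,0)[X../OOO/.XX]+1 (2,0)[X../.OO/OXX]+1
p3 X@[XO./.OO/.XX]: (0,2)[XOX/.OO/.XX]-1* (1,0)[XO./XOO/.XX]-1 (2,0)[XO./.OO/XXX]-1
p4 O@[XOX/.OO/.XX]: (1,0)[XOX/OOO/.XX]+1* (2,0)[XOX/.OO/OXX]+1
p5 X@[XOX/OOO/.XX] terminal -1; root [.../.OO/.XX] d6

PV length from [.../.OO/.XX]: 4 plies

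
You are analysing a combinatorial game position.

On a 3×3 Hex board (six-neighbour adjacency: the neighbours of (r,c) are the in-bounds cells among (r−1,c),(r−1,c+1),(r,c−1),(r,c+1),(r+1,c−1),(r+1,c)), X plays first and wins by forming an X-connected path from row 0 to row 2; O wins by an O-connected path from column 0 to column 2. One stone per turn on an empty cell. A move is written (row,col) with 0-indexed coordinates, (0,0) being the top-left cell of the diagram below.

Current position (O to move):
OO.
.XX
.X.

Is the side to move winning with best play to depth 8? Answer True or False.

O winning at [OO./.XX/.X.]: True

[OO./.XX/.X.] O move#1: (0,2):+1/OOO/.XX/.X.*, (1,0):-1/OO./OXX/.X., (2,0):-1/OO./.XX/OX., (2,2):-1/OO./.XX/.XO
[OOO/.XX/.X.] end (terminal -1, X#2); searched OO./.XX/.X. to 8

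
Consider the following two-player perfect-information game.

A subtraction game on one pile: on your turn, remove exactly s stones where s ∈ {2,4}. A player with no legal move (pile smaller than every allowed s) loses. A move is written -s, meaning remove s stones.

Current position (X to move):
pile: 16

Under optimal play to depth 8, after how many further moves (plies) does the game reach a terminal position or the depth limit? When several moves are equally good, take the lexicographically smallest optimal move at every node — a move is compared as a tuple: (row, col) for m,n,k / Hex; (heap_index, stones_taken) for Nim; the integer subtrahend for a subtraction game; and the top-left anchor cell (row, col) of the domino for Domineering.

ply 1, X at 16 | -2=-1→14; -4=+1→12*
ply 2, O at 12 | -2=-1→10*; -4=-1→8
ply 3, X at 10 | -2=-1→8; -4=+1→6*
ply 4, O at 6 | -2=-1→4*; -4=-1→2
ply 5, X at 4 | -2=-1→2; -4=+1→0*
ply 6: 0 is terminal -1 (O); from 16 depth 8

PV length from [16]: 5 plies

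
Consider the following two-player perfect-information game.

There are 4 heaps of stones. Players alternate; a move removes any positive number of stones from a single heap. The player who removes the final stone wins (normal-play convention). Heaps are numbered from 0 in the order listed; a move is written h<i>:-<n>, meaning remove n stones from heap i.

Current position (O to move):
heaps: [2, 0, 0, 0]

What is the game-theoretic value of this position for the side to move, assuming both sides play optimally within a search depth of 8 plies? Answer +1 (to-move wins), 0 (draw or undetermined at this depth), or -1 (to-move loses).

p1 O@[(2,0,0,0)]: h0:-1[(1,0,0,0)]-1 h0:-2[(0,0,0,0)]+1*
p2 X@[(0,0,0,0)] terminal -1; root [(2,0,0,0)] d8

value((2,0,0,0), O) = +1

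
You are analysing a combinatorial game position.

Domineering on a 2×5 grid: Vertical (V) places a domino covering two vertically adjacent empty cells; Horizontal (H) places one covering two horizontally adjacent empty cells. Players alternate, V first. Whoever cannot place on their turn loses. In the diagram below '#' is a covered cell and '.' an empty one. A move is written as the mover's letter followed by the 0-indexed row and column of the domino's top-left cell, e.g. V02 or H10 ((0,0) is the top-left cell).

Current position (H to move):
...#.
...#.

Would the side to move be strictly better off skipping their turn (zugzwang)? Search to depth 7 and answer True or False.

[...#./...#.] H move#1: H00:-1/##.#./...#.*, H01:-1/.###./...#., H10:-1/...#./##.#., H11:-1/...#./.###.
[##.#./...#.] V move#2: V02:+1/####./..##.*, V04:-1/##.##/...##
[####./..##.] H move#3: H10:-1/####./####.*
[####./####.] V move#4: V04:+1/#####/#####*
[#####/#####] end (terminal -1, H#5); searched ...#./...#. to 7
suppose H passes — search the same position with V to move:
pass> [...#./...#.] V move#1: V00:-1/#..#./#..#., V01:+1/.#.#./.#.#.*, V02:-1/..##./..##., V04:-1/...##/...##
pass> [.#.#./.#.#.] end (terminal -1, H#2); searched ...#./...#. to 7
for H: play -1, pass -1

zugzwang(...#./...#., H) = False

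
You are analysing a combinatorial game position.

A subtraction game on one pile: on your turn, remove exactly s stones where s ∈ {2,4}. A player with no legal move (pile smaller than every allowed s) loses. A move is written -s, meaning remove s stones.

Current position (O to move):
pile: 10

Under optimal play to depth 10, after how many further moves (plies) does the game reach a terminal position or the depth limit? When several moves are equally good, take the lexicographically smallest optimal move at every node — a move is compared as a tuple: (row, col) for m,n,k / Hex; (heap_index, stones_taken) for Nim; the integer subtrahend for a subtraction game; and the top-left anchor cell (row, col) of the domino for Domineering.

p1 O@[10]: -2[8]-1 -4[6]+1*
p2 X@[6]: -2[4]-1* -4[2]-1
p3 O@[4]: -2[2]-1 -4[0]+1*
p4 X@[0] terminal -1; root [10] d10

PV length from [10]: 3 plies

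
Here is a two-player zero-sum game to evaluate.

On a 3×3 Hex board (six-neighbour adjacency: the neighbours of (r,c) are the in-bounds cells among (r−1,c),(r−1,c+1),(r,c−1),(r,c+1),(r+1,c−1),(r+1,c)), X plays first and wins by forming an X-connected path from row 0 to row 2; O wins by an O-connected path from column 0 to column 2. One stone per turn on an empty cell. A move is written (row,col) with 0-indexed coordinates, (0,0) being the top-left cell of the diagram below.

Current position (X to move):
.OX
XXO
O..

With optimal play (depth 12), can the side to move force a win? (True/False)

X winning at [.OX/XXO/O..]: True

p1 X@[.OX/XXO/O..]: (0,0)[XOX/XXO/O..]-1 (2,1)[.OX/XXO/OX.]+1* (2,2)[.OX/XXO/O.X]-1
p2 O@[.OX/XXO/OX.] terminal -1; root [.OX/XXO/O..] d12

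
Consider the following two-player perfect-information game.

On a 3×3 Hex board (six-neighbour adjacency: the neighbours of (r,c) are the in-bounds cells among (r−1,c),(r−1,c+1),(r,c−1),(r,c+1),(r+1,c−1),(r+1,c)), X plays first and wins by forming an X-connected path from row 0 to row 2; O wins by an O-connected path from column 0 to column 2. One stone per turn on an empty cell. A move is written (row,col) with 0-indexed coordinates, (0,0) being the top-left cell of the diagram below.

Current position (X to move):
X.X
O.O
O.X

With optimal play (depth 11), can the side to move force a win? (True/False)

ply 1, X at X.X/O.O/O.X | (0,1)=-1→XXX/O.O/O.X*; (1,1)=-1→X.X/OXO/O.X; (2,1)=-1→X.X/O.O/OXX
ply 2, O at XXX/O.O/O.X | (1,1)=+1→XXX/OOO/O.X*; (2,1)=+1→XXX/O.O/OOX
ply 3: XXX/OOO/O.X is terminal -1 (X); from X.X/O.O/O.X depth 11

X winning at [X.X/O.O/O.X]: False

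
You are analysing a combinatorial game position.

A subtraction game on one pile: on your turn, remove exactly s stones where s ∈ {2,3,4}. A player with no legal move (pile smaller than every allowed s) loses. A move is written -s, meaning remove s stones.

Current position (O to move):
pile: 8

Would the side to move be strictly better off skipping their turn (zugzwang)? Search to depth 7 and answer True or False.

zugzwang(8, O) = False

ply 1, O at 8 | -2=+1→6*; -3=-1→5; -4=-1→4
ply 2, X at 6 | -2=-1→4*; -3=-1→3; -4=-1→2
ply 3, O at 4 | -2=-1→2; -3=+1→1*; -4=+1→0
ply 4: 1 is terminal -1 (X); from 8 depth 7
if O skipped the turn, X would face:
~ ply 1, X at 8 | -2=+1→6*; -3=-1→5; -4=-1→4
~ ply 2, O at 6 | -2=-1→4*; -3=-1→3; -4=-1→2
~ ply 3, X at 4 | -2=-1→2; -3=+1→1*; -4=+1→0
~ ply 4: 1 is terminal -1 (O); from 8 depth 7
compare (O): move=+1 vs pass=-1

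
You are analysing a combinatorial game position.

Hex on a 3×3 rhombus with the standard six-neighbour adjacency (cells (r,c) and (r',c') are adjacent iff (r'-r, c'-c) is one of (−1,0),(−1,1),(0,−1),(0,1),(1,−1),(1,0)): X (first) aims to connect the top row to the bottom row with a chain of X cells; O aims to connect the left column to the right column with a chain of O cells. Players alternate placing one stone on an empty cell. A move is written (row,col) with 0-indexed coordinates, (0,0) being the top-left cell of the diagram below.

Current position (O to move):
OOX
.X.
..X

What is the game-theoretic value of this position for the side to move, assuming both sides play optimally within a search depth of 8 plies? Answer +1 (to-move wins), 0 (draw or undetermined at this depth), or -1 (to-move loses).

value(OOX/.X./..X, O) = -1

ply 1, O at OOX/.X./..X | (1,0)=-1→OOX/OX./..X*; (1,2)=-1→OOX/.XO/..X; (2,0)=-1→OOX/.X./O.X; (2,1)=-1→OOX/.X./.OX
ply 2, X at OOX/OX./..X | (1,2)=+1→OOX/OXX/..X*; (2,0)=+1→OOX/OX./X.X; (2,1)=+1→OOX/OX./.XX
ply 3: OOX/OXX/..X is terminal -1 (O); from OOX/.X./..X depth 8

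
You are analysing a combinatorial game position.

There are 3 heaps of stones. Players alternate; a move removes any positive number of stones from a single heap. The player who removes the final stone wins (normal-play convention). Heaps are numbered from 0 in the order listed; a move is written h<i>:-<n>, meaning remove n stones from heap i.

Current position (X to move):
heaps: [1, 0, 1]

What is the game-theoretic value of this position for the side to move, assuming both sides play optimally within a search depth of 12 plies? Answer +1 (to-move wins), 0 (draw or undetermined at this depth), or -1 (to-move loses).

[(1,0,1)] X move#1: h0:-1:-1/(0,0,1)*, h2:-1:-1/(1,0,0)
[(0,0,1)] O move#2: h2:-1:+1/(0,0,0)*
[(0,0,0)] end (terminal -1, X#3); searched (1,0,1) to 12

value((1,0,1), X) = -1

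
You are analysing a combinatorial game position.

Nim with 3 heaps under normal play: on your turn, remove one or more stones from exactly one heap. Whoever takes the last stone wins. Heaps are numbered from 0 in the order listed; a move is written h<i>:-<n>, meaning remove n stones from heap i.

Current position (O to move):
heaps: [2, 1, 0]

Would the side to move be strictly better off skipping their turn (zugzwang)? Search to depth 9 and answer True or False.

zugzwang((2,1,0), O) = False

ply 1, O at (2,1,0) | h0:-1=+1→(1,1,0)*; h0:-2=-1→(0,1,0); h1:-1=-1→(2,0,0)
ply 2, X at (1,1,0) | h0:-1=-1→(0,1,0)*; h1:-1=-1→(1,0,0)
ply 3, O at (0,1,0) | h1:-1=+1→(0,0,0)*
ply 4: (0,0,0) is terminal -1 (X); from (2,1,0) depth 9
pass branch (X moves first from the same position):
  | ply 1, X at (2,1,0) | h0:-1=+1→(1,1,0)*; h0:-2=-1→(0,1,0); h1:-1=-1→(2,0,0)
  | ply 2, O at (1,1,0) | h0:-1=-1→(0,1,0)*; h1:-1=-1→(1,0,0)
  | ply 3, X at (0,1,0) | h1:-1=+1→(0,0,0)*
  | ply 4: (0,0,0) is terminal -1 (O); from (2,1,0) depth 9
O moving scores +1; O passing scores -1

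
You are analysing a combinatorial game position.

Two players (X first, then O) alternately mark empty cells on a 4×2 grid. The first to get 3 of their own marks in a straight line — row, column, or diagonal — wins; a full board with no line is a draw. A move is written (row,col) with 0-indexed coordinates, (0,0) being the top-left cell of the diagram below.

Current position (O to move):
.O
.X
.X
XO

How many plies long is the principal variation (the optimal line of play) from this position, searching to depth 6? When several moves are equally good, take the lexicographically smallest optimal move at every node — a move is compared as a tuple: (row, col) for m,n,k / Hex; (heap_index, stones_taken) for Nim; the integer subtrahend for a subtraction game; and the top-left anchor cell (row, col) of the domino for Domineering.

PV length from [.O/.X/.X/XO]: 3 plies

[.O/.X/.X/XO] O move#1: (0,0):+0/OO/.X/.X/XO*, (1,0):+0/.O/OX/.X/XO, (2,0):+0/.O/.X/OX/XO
[OO/.X/.X/XO] X move#2: (1,0):+0/OO/XX/.X/XO*, (2,0):+0/OO/.X/XX/XO
[OO/XX/.X/XO] O move#3: (2,0):+0/OO/XX/OX/XO*
[OO/XX/OX/XO] end (terminal +0, X#4); searched .O/.X/.X/XO to 6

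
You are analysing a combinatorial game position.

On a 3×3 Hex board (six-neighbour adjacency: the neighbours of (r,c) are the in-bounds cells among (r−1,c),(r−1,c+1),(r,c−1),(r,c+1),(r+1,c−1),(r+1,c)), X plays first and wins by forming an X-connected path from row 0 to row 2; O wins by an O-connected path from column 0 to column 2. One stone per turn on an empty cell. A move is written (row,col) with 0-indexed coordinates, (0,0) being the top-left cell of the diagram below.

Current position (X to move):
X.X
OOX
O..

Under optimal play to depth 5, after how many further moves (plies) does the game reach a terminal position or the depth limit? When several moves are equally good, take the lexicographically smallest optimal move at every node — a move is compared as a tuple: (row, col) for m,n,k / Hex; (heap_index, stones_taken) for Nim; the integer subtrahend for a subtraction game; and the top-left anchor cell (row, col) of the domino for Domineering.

PV length from [X.X/OOX/O..]: 3 plies

ply 1, X at X.X/OOX/O.. | (0,1)=+1→XXX/OOX/O..*; (2,1)=+1→X.X/OOX/OX.; (2,2)=+1→X.X/OOX/O.X
ply 2, O at XXX/OOX/O.. | (2,1)=-1→XXX/OOX/OO.*; (2,2)=-1→XXX/OOX/O.O
ply 3, X at XXX/OOX/OO. | (2,2)=+1→XXX/OOX/OOX*
ply 4: XXX/OOX/OOX is terminal -1 (O); from X.X/OOX/O.. depth 5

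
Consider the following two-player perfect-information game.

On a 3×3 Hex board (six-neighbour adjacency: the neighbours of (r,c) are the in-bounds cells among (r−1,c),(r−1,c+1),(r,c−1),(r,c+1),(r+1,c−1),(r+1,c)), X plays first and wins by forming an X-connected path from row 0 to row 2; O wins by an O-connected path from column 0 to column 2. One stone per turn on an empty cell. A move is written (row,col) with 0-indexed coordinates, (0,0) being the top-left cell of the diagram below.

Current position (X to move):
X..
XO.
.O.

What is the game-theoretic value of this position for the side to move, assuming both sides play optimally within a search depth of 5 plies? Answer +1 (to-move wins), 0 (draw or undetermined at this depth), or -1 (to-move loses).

p1 X@[X../XO./.O.]: (0,1)[XX./XO./.O.]-1 (0,2)[X.X/XO./.O.]-1 (1,2)[X../XOX/.O.]-1 (2,0)[X../XO./XO.]+1* (2,2)[X../XO./.OX]-1
p2 O@[X../XO./XO.] terminal -1; root [X../XO./.O.] d5

value(X../XO./.O., X) = +1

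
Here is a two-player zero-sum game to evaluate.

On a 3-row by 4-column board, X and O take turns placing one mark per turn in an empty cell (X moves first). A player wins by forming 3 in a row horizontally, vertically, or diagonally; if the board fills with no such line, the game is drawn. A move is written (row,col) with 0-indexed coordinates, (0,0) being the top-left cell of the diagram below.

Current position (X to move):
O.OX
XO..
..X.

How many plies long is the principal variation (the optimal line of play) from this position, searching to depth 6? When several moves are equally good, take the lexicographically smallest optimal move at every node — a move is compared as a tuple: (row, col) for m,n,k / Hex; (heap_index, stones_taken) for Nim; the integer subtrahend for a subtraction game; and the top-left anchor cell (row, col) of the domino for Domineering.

[O.OX/XO../..X.] X move#1: (0,1):-1/OXOX/XO../..X.*, (1,2):-1/O.OX/XOX./..X., (1,3):-1/O.OX/XO.X/..X., (2,0):-1/O.OX/XO../X.X., (2,1):-1/O.OX/XO../.XX., (2,3):-1/O.OX/XO../..XX
[OXOX/XO../..X.] O move#2: (1,2):+1/OXOX/XOO./..X.*, (1,3):+1/OXOX/XO.O/..X., (2,0):+1/OXOX/XO../O.X., (2,1):+0/OXOX/XO../.OX., (2,3):+0/OXOX/XO../..XO
[OXOX/XOO./..X.] X move#3: (1,3):-1/OXOX/XOOX/..X.*, (2,0):-1/OXOX/XOO./X.X., (2,1):-1/OXOX/XOO./.XX., (2,3):-1/OXOX/XOO./..XX
[OXOX/XOOX/..X.] O move#4: (2,0):+1/OXOX/XOOX/O.X.*, (2,1):-1/OXOX/XOOX/.OX., (2,3):+0/OXOX/XOOX/..XO
[OXOX/XOOX/O.X.] end (terminal -1, X#5); searched O.OX/XO../..X. to 6

PV length from [O.OX/XO../..X.]: 4 plies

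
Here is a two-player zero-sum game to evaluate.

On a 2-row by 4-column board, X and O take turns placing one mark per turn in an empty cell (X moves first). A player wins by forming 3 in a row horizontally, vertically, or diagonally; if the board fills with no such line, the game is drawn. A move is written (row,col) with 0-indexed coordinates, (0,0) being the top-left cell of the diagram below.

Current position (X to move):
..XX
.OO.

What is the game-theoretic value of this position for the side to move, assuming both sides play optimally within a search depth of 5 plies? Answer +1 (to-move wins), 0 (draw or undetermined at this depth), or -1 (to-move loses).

value(..XX/.OO., X) = +1

p1 X@[..XX/.OO.]: (0,0)[X.XX/.OO.]-1 (0,1)[.XXX/.OO.]+1* (1,0)[..XX/XOO.]-1 (1,3)[..XX/.OOX]-1
p2 O@[.XXX/.OO.] terminal -1; root [..XX/.OO.] d5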